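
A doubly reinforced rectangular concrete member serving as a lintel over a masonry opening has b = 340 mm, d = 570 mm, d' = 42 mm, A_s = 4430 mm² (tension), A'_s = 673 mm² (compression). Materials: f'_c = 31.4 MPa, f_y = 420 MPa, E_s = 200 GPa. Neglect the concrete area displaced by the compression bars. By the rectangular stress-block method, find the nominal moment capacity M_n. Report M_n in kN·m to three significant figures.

Assume both tension and compression steel yield.
Net tension couple steel: A_s − A'_s = 3757 mm².
a = (A_s − A'_s) f_y / (0.85 f'_c b) = 1577940/(0.85 × 31.4 × 340) = 173.89 mm.
c = a/β₁ = 173.89/0.826 = 210.52 mm; ε'_s = 0.003(c − d')/c = 0.0024 ≥ f_y/E_s = 0.0021, so compression steel does yield.
M_n = (A_s − A'_s) f_y (d − a/2) + A'_s f_y (d − d') = [1577940 × (570 − 86.945) + 282660 × (570 − 42)] × 10⁻⁶ = 762.23 + 149.24 = 911.47 kN·m.

M_n ≈ 911 kN·m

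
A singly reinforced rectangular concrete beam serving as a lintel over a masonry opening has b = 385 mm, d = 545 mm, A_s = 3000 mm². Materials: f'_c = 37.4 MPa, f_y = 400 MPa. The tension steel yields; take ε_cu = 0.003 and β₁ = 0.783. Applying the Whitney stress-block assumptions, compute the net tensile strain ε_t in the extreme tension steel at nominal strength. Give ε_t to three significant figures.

ε_t ≈ 0.0101

a = A_s f_y/(0.85 f'_c b) = 98.05 mm.
β₁ = 0.783, so c = a/β₁ = 98.05/0.783 = 125.22 mm.
From the linear strain diagram with ε_cu = 0.003: ε_t = 0.003 (d − c)/c = 0.003 × (545 − 125.22)/125.22 = 0.0101.
Since ε_t ≥ 0.005, the section is tension-controlled.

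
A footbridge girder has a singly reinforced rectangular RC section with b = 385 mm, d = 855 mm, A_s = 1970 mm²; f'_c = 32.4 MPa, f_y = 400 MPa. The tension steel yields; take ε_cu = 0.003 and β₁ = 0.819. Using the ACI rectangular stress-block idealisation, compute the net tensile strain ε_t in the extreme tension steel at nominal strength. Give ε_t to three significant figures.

a = A_s f_y/(0.85 f'_c b) = 74.32 mm.
β₁ = 0.819, so c = a/β₁ = 74.32/0.819 = 90.74 mm.
From the linear strain diagram with ε_cu = 0.003: ε_t = 0.003 (d − c)/c = 0.003 × (855 − 90.74)/90.74 = 0.0253.
Since ε_t ≥ 0.005, the section is tension-controlled.

ε_t ≈ 0.0253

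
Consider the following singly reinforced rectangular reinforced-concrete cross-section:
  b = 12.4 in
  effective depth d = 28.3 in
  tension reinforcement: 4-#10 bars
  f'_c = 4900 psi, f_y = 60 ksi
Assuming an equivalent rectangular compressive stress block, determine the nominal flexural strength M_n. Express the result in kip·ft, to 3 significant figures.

M_n ≈ 644 kip·ft

A_s = 4 × 1.27 = 5.08 in².
T = A_s f_y = 5.08 × 60 = 304.8 kips.
a = T/(0.85 f'_c b) = 304.8/(0.85 × 4.9 × 12.4) = 5.902 in.
M_n = T(d − a/2) = 304.8 × (28.3 − 2.951) = 7726.4 kip·in = 7726.4/12 = 643.87 kip·ft.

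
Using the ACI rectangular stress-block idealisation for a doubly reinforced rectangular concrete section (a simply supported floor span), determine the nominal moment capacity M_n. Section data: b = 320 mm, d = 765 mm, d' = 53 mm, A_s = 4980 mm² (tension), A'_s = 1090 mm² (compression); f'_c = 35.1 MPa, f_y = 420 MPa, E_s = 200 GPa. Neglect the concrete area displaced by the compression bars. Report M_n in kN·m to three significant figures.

M_n ≈ 1440 kN·m

Assume both tension and compression steel yield.
Net tension couple steel: A_s − A'_s = 3890 mm².
a = (A_s − A'_s) f_y / (0.85 f'_c b) = 1633800/(0.85 × 35.1 × 320) = 171.13 mm.
c = a/β₁ = 171.13/0.799 = 214.18 mm; ε'_s = 0.003(c − d')/c = 0.0023 ≥ f_y/E_s = 0.0021, so compression steel does yield.
M_n = (A_s − A'_s) f_y (d − a/2) + A'_s f_y (d − d') = [1633800 × (765 − 85.565) + 457800 × (765 − 53)] × 10⁻⁶ = 1110.06 + 325.95 = 1436.01 kN·m.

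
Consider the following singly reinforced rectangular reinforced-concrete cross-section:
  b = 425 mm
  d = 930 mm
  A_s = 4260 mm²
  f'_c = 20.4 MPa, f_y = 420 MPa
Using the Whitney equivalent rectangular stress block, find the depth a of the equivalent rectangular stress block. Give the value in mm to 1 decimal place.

T = A_s f_y = 4260 × 420 = 1789200 N = 1789.2 kN.
Setting C = 0.85 f'_c a b equal to T: a = 1789200/(0.85 × 20.4 × 425) = 242.8 mm.

a ≈ 242.8 mm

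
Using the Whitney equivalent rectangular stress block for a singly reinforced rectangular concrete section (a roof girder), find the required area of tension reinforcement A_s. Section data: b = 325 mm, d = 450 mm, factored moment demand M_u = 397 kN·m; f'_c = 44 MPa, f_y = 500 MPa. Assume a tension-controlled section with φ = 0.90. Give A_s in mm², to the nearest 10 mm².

A_s ≈ 2180 mm²

M_n = M_u/φ = 397/0.90 = 441.111 kN·m.
With M_n = 0.85 f'_c a b (d − a/2), solve the quadratic for a:
a = d − √(d² − 2M_n/(0.85 f'_c b)) = 450 − √(450² − 2 × 441.111×10⁶/(0.85 × 44 × 325)) = 89.56 mm.
A_s = 0.85 f'_c a b / f_y = 0.85 × 44 × 89.56 × 325 / 500 = 2177.2 mm².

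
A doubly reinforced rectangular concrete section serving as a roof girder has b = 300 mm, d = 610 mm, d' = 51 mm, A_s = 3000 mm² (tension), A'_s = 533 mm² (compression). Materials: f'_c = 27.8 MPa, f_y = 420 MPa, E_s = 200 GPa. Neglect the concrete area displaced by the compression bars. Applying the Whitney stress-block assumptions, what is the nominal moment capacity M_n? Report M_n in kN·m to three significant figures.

Assume both tension and compression steel yield.
Net tension couple steel: A_s − A'_s = 2467 mm².
a = (A_s − A'_s) f_y / (0.85 f'_c b) = 1036140/(0.85 × 27.8 × 300) = 146.16 mm.
c = a/β₁ = 146.16/0.85 = 171.95 mm; ε'_s = 0.003(c − d')/c = 0.0021 ≥ f_y/E_s = 0.0021, so compression steel does yield.
M_n = (A_s − A'_s) f_y (d − a/2) + A'_s f_y (d − d') = [1036140 × (610 − 73.08) + 223860 × (610 − 51)] × 10⁻⁶ = 556.32 + 125.14 = 681.46 kN·m.

M_n ≈ 681 kN·m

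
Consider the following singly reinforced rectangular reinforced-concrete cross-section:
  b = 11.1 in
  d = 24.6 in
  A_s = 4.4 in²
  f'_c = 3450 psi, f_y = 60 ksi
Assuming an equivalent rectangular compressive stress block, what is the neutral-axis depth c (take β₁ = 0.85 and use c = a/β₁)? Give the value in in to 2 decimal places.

T = A_s f_y = 4.4 × 60 = 264 kips.
a = T/(0.85 f'_c b) = 264/(0.85 × 3.45 × 11.1) = 8.1104 in.
With β₁ = 0.85, c = a/β₁ = 8.1104/0.85 = 9.54 in.

c ≈ 9.54 in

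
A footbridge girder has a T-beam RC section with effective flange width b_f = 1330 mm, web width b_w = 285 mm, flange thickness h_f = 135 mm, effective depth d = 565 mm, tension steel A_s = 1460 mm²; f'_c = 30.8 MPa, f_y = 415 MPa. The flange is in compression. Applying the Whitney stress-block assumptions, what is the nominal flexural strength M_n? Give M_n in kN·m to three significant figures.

Tension: T = A_s f_y = 1460 × 415 = 605900 N.
Try a within the flange: a = T/(0.85 f'_c b_f) = 605900/(0.85 × 30.8 × 1330) = 17.40 mm.
Since a = 17.40 ≤ h_f = 135 mm, the stress block lies entirely in the flange; analyse as a rectangular beam of width b_f.
M_n = T(d − a/2) = 605900 × (565 − 8.7) = 337.06 × 10⁶ N·mm.
M_n = 337.06 kN·m.

M_n ≈ 337 kN·m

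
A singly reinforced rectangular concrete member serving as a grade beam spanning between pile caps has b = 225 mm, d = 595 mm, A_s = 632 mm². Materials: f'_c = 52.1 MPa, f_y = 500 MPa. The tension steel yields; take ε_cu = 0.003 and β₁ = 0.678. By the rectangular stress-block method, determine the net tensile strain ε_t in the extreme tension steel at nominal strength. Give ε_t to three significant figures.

a = A_s f_y/(0.85 f'_c b) = 31.71 mm.
β₁ = 0.678, so c = a/β₁ = 31.71/0.678 = 46.77 mm.
From the linear strain diagram with ε_cu = 0.003: ε_t = 0.003 (d − c)/c = 0.003 × (595 − 46.77)/46.77 = 0.0352.
Since ε_t ≥ 0.005, the section is tension-controlled.

ε_t ≈ 0.0352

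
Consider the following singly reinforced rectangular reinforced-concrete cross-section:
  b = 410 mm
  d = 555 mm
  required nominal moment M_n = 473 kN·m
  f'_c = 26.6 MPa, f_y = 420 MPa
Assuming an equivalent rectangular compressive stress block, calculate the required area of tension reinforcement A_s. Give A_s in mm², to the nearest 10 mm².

With M_n = 0.85 f'_c a b (d − a/2), solve the quadratic for a:
a = d − √(d² − 2M_n/(0.85 f'_c b)) = 555 − √(555² − 2 × 473×10⁶/(0.85 × 26.6 × 410)) = 101.15 mm.
A_s = 0.85 f'_c a b / f_y = 0.85 × 26.6 × 101.15 × 410 / 420 = 2232.5 mm².

A_s ≈ 2230 mm²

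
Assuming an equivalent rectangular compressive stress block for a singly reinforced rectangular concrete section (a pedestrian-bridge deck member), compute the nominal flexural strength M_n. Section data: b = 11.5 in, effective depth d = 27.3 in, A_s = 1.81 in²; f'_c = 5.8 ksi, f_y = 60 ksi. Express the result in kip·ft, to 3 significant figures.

M_n ≈ 238 kip·ft

T = A_s f_y = 1.81 × 60 = 108.6 kips.
a = T/(0.85 f'_c b) = 108.6/(0.85 × 5.8 × 11.5) = 1.916 in.
M_n = T(d − a/2) = 108.6 × (27.3 − 0.958) = 2860.7 kip·in = 2860.7/12 = 238.39 kip·ft.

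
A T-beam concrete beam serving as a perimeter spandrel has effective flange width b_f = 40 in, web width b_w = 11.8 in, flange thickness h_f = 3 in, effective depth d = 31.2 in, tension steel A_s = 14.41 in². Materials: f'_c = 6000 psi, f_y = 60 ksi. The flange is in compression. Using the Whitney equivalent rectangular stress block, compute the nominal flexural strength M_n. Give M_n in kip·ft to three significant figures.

M_n ≈ 2060 kip·ft

Tension: T = A_s f_y = 14.41 × 60 = 864.6 kips.
Try a within the flange: a = T/(0.85 f'_c b_f) = 864.6/(0.85 × 6 × 40) = 4.238 in.
a = 4.238 > h_f = 3 in: the block extends into the web. Split into flange-overhang and web parts.
C_f = 0.85 f'_c (b_f − b_w) h_f = 0.85 × 6 × (40 − 11.8) × 3 = 431.5 kips.
Remaining web compression depth: a_w = (T − C_f)/(0.85 f'_c b_w) = (864.6 − 431.5)/(0.85 × 6 × 11.8) = 7.197 in.
M_n = C_f(d − h_f/2) + (T − C_f)(d − a_w/2) = 431.5 × (31.2 − 1.5) + 433.1 × (31.2 − 3.5985) = 12815.6 + 11954.2 = 24769.8 kip·in.
M_n = 24769.8/12 = 2064.15 kip·ft.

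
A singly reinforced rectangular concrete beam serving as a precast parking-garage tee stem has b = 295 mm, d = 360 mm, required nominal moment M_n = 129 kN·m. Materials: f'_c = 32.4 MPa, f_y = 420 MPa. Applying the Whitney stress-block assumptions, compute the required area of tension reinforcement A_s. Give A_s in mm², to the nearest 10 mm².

A_s ≈ 910 mm²

With M_n = 0.85 f'_c a b (d − a/2), solve the quadratic for a:
a = d − √(d² − 2M_n/(0.85 f'_c b)) = 360 − √(360² − 2 × 129×10⁶/(0.85 × 32.4 × 295)) = 47.20 mm.
A_s = 0.85 f'_c a b / f_y = 0.85 × 32.4 × 47.20 × 295 / 420 = 913.0 mm².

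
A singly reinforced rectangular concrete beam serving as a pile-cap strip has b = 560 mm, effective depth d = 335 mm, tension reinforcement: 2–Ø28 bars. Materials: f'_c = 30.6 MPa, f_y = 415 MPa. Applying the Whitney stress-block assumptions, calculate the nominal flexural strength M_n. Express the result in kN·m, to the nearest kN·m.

M_n ≈ 162 kN·m

A_s = 2 × 616 = 1232 mm².
T = A_s f_y = 1232 × 415 = 511280 N = 511.28 kN.
From C = T: a = T/(0.85 f'_c b) = 511280/(0.85 × 30.6 × 560) = 35.10 mm.
M_n = T(d − a/2) = 511.28 kN × (335 − 17.55) mm = 162.31 kN·m.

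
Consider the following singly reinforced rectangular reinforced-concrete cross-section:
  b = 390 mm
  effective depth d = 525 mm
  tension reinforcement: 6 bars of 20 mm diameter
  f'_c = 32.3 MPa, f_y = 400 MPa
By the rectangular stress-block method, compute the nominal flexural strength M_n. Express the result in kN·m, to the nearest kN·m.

A_s = 6 × 314 = 1884 mm².
T = A_s f_y = 1884 × 400 = 753600 N = 753.6 kN.
From C = T: a = T/(0.85 f'_c b) = 753600/(0.85 × 32.3 × 390) = 70.38 mm.
M_n = T(d − a/2) = 753.6 kN × (525 − 35.19) mm = 369.12 kN·m.

M_n ≈ 369 kN·m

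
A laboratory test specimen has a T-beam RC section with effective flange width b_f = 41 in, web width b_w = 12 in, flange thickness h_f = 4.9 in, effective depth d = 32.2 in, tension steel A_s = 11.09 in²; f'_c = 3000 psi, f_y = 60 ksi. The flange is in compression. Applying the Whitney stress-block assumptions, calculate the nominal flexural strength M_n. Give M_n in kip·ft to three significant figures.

Tension: T = A_s f_y = 11.09 × 60 = 665.4 kips.
Try a within the flange: a = T/(0.85 f'_c b_f) = 665.4/(0.85 × 3 × 41) = 6.364 in.
a = 6.364 > h_f = 4.9 in: the block extends into the web. Split into flange-overhang and web parts.
C_f = 0.85 f'_c (b_f − b_w) h_f = 0.85 × 3 × (41 − 12) × 4.9 = 362.4 kips.
Remaining web compression depth: a_w = (T − C_f)/(0.85 f'_c b_w) = (665.4 − 362.4)/(0.85 × 3 × 12) = 9.902 in.
M_n = C_f(d − h_f/2) + (T − C_f)(d − a_w/2) = 362.4 × (32.2 − 2.45) + 303 × (32.2 − 4.951) = 10781.4 + 8256.4 = 19037.8 kip·in.
M_n = 19037.8/12 = 1586.48 kip·ft.

M_n ≈ 1590 kip·ft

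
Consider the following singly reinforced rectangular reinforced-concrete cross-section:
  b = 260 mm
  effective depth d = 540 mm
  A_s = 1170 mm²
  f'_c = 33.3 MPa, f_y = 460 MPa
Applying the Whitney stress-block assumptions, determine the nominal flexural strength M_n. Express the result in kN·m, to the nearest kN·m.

M_n ≈ 271 kN·m

T = A_s f_y = 1170 × 460 = 538200 N = 538.2 kN.
From C = T: a = T/(0.85 f'_c b) = 538200/(0.85 × 33.3 × 260) = 73.13 mm.
M_n = T(d − a/2) = 538.2 kN × (540 − 36.565) mm = 270.95 kN·m.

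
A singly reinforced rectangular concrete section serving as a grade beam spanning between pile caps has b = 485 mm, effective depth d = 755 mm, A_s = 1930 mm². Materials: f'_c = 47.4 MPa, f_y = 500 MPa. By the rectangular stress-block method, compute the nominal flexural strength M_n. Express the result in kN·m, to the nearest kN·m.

T = A_s f_y = 1930 × 500 = 965000 N = 965 kN.
From C = T: a = T/(0.85 f'_c b) = 965000/(0.85 × 47.4 × 485) = 49.38 mm.
M_n = T(d − a/2) = 965 kN × (755 − 24.69) mm = 704.75 kN·m.

M_n ≈ 705 kN·m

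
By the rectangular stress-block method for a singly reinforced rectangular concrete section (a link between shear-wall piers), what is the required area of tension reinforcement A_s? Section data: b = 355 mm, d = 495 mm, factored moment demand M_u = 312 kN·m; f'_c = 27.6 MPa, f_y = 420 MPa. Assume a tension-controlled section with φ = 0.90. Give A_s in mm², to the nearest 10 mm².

A_s ≈ 1840 mm²

M_n = M_u/φ = 312/0.90 = 346.667 kN·m.
With M_n = 0.85 f'_c a b (d − a/2), solve the quadratic for a:
a = d − √(d² − 2M_n/(0.85 f'_c b)) = 495 − √(495² − 2 × 346.667×10⁶/(0.85 × 27.6 × 355)) = 92.79 mm.
A_s = 0.85 f'_c a b / f_y = 0.85 × 27.6 × 92.79 × 355 / 420 = 1840.0 mm².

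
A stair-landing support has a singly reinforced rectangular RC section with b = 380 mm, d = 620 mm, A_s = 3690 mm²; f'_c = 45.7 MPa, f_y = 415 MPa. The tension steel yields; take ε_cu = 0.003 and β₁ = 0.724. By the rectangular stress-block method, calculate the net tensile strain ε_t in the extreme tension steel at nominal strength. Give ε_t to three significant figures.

ε_t ≈ 0.00998

a = A_s f_y/(0.85 f'_c b) = 103.74 mm.
β₁ = 0.724, so c = a/β₁ = 103.74/0.724 = 143.29 mm.
From the linear strain diagram with ε_cu = 0.003: ε_t = 0.003 (d − c)/c = 0.003 × (620 − 143.29)/143.29 = 0.00998.
Since ε_t ≥ 0.005, the section is tension-controlled.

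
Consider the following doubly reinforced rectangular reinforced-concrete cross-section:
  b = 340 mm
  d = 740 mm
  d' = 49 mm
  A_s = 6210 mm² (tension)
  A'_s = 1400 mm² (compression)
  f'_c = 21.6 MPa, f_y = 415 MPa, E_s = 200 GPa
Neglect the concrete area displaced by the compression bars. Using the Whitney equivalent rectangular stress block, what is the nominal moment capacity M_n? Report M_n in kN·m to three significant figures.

M_n ≈ 1560 kN·m

Assume both tension and compression steel yield.
Net tension couple steel: A_s − A'_s = 4810 mm².
a = (A_s − A'_s) f_y / (0.85 f'_c b) = 1996150/(0.85 × 21.6 × 340) = 319.77 mm.
c = a/β₁ = 319.77/0.85 = 376.20 mm; ε'_s = 0.003(c − d')/c = 0.0026 ≥ f_y/E_s = 0.0021, so compression steel does yield.
M_n = (A_s − A'_s) f_y (d − a/2) + A'_s f_y (d − d') = [1996150 × (740 − 159.885) + 581000 × (740 − 49)] × 10⁻⁶ = 1158.00 + 401.47 = 1559.47 kN·m.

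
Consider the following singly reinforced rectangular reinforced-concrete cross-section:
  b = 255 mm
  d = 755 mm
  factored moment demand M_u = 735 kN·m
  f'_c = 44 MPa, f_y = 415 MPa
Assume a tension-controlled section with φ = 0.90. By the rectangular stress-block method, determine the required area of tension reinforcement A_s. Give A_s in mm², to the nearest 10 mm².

A_s ≈ 2840 mm²

M_n = M_u/φ = 735/0.90 = 816.667 kN·m.
With M_n = 0.85 f'_c a b (d − a/2), solve the quadratic for a:
a = d − √(d² − 2M_n/(0.85 f'_c b)) = 755 − √(755² − 2 × 816.667×10⁶/(0.85 × 44 × 255)) = 123.52 mm.
A_s = 0.85 f'_c a b / f_y = 0.85 × 44 × 123.52 × 255 / 415 = 2838.6 mm².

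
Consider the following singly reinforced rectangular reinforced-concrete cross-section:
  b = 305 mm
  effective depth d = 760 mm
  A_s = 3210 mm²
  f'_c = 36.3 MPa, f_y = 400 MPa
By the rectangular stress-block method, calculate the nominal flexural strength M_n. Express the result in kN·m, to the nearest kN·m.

T = A_s f_y = 3210 × 400 = 1284000 N = 1284 kN.
From C = T: a = T/(0.85 f'_c b) = 1284000/(0.85 × 36.3 × 305) = 136.44 mm.
M_n = T(d − a/2) = 1284 kN × (760 − 68.22) mm = 888.25 kN·m.

M_n ≈ 888 kN·m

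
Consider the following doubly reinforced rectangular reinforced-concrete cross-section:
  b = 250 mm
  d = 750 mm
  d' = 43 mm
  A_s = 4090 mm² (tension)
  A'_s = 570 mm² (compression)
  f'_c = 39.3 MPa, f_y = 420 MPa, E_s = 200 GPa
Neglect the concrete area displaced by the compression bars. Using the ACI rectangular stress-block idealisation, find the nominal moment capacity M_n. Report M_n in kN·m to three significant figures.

Assume both tension and compression steel yield.
Net tension couple steel: A_s − A'_s = 3520 mm².
a = (A_s − A'_s) f_y / (0.85 f'_c b) = 1478400/(0.85 × 39.3 × 250) = 177.03 mm.
c = a/β₁ = 177.03/0.769 = 230.21 mm; ε'_s = 0.003(c − d')/c = 0.0024 ≥ f_y/E_s = 0.0021, so compression steel does yield.
M_n = (A_s − A'_s) f_y (d − a/2) + A'_s f_y (d − d') = [1478400 × (750 − 88.515) + 239400 × (750 − 43)] × 10⁻⁶ = 977.94 + 169.26 = 1147.20 kN·m.

M_n ≈ 1150 kN·m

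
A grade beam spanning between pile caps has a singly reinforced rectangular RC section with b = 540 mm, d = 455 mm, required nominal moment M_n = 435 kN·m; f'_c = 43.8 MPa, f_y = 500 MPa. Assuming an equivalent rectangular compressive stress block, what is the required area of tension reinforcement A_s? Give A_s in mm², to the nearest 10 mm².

A_s ≈ 2020 mm²

With M_n = 0.85 f'_c a b (d − a/2), solve the quadratic for a:
a = d − √(d² − 2M_n/(0.85 f'_c b)) = 455 − √(455² − 2 × 435×10⁶/(0.85 × 43.8 × 540)) = 50.34 mm.
A_s = 0.85 f'_c a b / f_y = 0.85 × 43.8 × 50.34 × 540 / 500 = 2024.1 mm².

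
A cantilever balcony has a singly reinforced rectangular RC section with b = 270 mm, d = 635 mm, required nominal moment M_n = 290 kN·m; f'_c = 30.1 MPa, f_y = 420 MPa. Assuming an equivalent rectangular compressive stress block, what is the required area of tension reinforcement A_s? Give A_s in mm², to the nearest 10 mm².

With M_n = 0.85 f'_c a b (d − a/2), solve the quadratic for a:
a = d − √(d² − 2M_n/(0.85 f'_c b)) = 635 − √(635² − 2 × 290×10⁶/(0.85 × 30.1 × 270)) = 69.97 mm.
A_s = 0.85 f'_c a b / f_y = 0.85 × 30.1 × 69.97 × 270 / 420 = 1150.8 mm².

A_s ≈ 1150 mm²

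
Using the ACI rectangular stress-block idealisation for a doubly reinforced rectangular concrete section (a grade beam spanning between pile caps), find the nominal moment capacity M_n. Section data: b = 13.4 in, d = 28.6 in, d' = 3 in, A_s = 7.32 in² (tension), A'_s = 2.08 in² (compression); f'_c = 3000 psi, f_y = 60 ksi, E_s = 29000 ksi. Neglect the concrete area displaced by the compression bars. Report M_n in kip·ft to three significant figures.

Assume both steels yield.
a = (A_s − A'_s) f_y/(0.85 f'_c b) = (7.32 − 2.08) × 60/(0.85 × 3 × 13.4) = 9.201 in.
c = a/β₁ = 9.201/0.85 = 10.825 in; ε'_s = 0.003(c − d')/c = 0.0022 ≥ ε_y = 0.0021, so the compression steel yields.
M_n = (A_s − A'_s) f_y (d − a/2) + A'_s f_y (d − d') = 314.4 × (28.6 − 4.6005) + 124.8 × (28.6 − 3) = 7545.4 + 3194.9 = 10740.3 kip·in = 10740.3/12 = 895.03 kip·ft.

M_n ≈ 895 kip·ft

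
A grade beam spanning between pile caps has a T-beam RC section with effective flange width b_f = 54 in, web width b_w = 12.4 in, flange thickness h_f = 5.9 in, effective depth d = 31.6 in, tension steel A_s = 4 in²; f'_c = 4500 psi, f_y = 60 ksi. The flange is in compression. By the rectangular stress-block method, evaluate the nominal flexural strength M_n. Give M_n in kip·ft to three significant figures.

Tension: T = A_s f_y = 4 × 60 = 240 kips.
Try a within the flange: a = T/(0.85 f'_c b_f) = 240/(0.85 × 4.5 × 54) = 1.162 in.
Since a = 1.162 ≤ h_f = 5.9 in, the stress block lies entirely in the flange; analyse as a rectangular beam of width b_f.
M_n = T(d − a/2) = 240 × (31.6 − 0.581) = 7444.6 kip·in.
M_n = 7444.6/12 = 620.38 kip·ft.

M_n ≈ 620 kip·ft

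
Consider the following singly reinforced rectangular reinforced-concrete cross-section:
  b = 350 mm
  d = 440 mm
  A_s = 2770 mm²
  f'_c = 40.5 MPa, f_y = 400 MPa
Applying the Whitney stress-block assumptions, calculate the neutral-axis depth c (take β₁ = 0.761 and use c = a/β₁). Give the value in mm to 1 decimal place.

T = A_s f_y = 2770 × 400 = 1108000 N = 1108 kN.
Setting C = 0.85 f'_c a b equal to T: a = 1108000/(0.85 × 40.5 × 350) = 91.960 mm.
With β₁ = 0.761, c = a/β₁ = 91.960/0.761 = 120.8 mm.

c ≈ 120.8 mm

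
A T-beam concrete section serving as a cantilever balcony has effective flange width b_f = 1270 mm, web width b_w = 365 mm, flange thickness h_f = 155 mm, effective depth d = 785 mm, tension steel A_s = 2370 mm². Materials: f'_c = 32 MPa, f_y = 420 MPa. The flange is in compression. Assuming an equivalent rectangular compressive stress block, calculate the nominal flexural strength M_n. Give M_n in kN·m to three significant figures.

Tension: T = A_s f_y = 2370 × 420 = 995400 N.
Try a within the flange: a = T/(0.85 f'_c b_f) = 995400/(0.85 × 32 × 1270) = 28.82 mm.
Since a = 28.82 ≤ h_f = 155 mm, the stress block lies entirely in the flange; analyse as a rectangular beam of width b_f.
M_n = T(d − a/2) = 995400 × (785 − 14.41) = 767.05 × 10⁶ N·mm.
M_n = 767.05 kN·m.

M_n ≈ 767 kN·m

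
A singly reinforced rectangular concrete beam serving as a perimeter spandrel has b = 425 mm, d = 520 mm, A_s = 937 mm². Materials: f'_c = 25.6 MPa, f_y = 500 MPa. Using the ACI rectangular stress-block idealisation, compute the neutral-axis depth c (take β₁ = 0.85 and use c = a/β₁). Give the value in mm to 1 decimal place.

T = A_s f_y = 937 × 500 = 468500 N = 468.5 kN.
Setting C = 0.85 f'_c a b equal to T: a = 468500/(0.85 × 25.6 × 425) = 50.660 mm.
With β₁ = 0.85, c = a/β₁ = 50.660/0.85 = 59.6 mm.

c ≈ 59.6 mm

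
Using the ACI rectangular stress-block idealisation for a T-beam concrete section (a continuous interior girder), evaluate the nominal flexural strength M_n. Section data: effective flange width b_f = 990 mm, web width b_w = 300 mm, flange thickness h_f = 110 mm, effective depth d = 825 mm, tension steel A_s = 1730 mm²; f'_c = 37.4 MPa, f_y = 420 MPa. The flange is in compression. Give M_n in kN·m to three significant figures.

M_n ≈ 591 kN·m

Tension: T = A_s f_y = 1730 × 420 = 726600 N.
Try a within the flange: a = T/(0.85 f'_c b_f) = 726600/(0.85 × 37.4 × 990) = 23.09 mm.
Since a = 23.09 ≤ h_f = 110 mm, the stress block lies entirely in the flange; analyse as a rectangular beam of width b_f.
M_n = T(d − a/2) = 726600 × (825 − 11.545) = 591.06 × 10⁶ N·mm.
M_n = 591.06 kN·m.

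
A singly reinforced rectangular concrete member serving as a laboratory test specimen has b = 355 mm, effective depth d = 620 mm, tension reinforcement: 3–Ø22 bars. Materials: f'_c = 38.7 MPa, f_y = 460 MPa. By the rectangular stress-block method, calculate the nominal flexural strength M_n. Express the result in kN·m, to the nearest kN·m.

A_s = 3 × 380 = 1140 mm².
T = A_s f_y = 1140 × 460 = 524400 N = 524.4 kN.
From C = T: a = T/(0.85 f'_c b) = 524400/(0.85 × 38.7 × 355) = 44.91 mm.
M_n = T(d − a/2) = 524.4 kN × (620 − 22.455) mm = 313.35 kN·m.

M_n ≈ 313 kN·m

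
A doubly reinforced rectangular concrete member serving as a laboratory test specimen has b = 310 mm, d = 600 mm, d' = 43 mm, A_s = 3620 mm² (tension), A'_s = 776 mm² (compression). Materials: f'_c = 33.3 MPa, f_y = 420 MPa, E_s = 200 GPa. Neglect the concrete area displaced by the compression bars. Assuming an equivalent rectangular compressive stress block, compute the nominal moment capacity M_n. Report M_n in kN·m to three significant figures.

Assume both tension and compression steel yield.
Net tension couple steel: A_s − A'_s = 2844 mm².
a = (A_s − A'_s) f_y / (0.85 f'_c b) = 1194480/(0.85 × 33.3 × 310) = 136.13 mm.
c = a/β₁ = 136.13/0.812 = 167.65 mm; ε'_s = 0.003(c − d')/c = 0.0022 ≥ f_y/E_s = 0.0021, so compression steel does yield.
M_n = (A_s − A'_s) f_y (d − a/2) + A'_s f_y (d − d') = [1194480 × (600 − 68.065) + 325920 × (600 − 43)] × 10⁻⁶ = 635.39 + 181.54 = 816.93 kN·m.

M_n ≈ 817 kN·m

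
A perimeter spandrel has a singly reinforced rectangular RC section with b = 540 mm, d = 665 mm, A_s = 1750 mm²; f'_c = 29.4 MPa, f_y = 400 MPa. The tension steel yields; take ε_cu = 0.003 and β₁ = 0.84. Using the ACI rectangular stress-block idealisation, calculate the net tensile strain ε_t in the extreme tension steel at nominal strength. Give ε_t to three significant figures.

ε_t ≈ 0.0293

a = A_s f_y/(0.85 f'_c b) = 51.87 mm.
β₁ = 0.84, so c = a/β₁ = 51.87/0.84 = 61.75 mm.
From the linear strain diagram with ε_cu = 0.003: ε_t = 0.003 (d − c)/c = 0.003 × (665 − 61.75)/61.75 = 0.0293.
Since ε_t ≥ 0.005, the section is tension-controlled.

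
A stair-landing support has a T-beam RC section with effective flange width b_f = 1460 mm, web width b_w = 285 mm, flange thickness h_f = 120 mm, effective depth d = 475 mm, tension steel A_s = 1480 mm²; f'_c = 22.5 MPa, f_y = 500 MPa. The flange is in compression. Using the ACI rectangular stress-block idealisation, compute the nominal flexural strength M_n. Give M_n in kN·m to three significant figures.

M_n ≈ 342 kN·m

Tension: T = A_s f_y = 1480 × 500 = 740000 N.
Try a within the flange: a = T/(0.85 f'_c b_f) = 740000/(0.85 × 22.5 × 1460) = 26.50 mm.
Since a = 26.50 ≤ h_f = 120 mm, the stress block lies entirely in the flange; analyse as a rectangular beam of width b_f.
M_n = T(d − a/2) = 740000 × (475 − 13.25) = 341.70 × 10⁶ N·mm.
M_n = 341.70 kN·m.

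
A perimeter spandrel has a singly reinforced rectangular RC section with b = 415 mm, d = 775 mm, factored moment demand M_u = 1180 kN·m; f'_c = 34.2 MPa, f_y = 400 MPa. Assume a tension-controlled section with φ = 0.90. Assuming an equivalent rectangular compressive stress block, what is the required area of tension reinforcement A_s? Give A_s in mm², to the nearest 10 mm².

A_s ≈ 4700 mm²

M_n = M_u/φ = 1180/0.90 = 1311.11 kN·m.
With M_n = 0.85 f'_c a b (d − a/2), solve the quadratic for a:
a = d − √(d² − 2M_n/(0.85 f'_c b)) = 775 − √(775² − 2 × 1311.11×10⁶/(0.85 × 34.2 × 415)) = 155.91 mm.
A_s = 0.85 f'_c a b / f_y = 0.85 × 34.2 × 155.91 × 415 / 400 = 4702.3 mm².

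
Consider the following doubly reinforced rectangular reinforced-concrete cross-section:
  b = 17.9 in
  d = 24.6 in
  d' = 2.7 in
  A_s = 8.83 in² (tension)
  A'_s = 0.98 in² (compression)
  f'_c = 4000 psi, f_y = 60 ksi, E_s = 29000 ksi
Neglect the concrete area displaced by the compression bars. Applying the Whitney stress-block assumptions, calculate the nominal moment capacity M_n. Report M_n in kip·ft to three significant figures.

Assume both steels yield.
a = (A_s − A'_s) f_y/(0.85 f'_c b) = (8.83 − 0.98) × 60/(0.85 × 4 × 17.9) = 7.739 in.
c = a/β₁ = 7.739/0.85 = 9.105 in; ε'_s = 0.003(c − d')/c = 0.0021 ≥ ε_y = 0.0021, so the compression steel yields.
M_n = (A_s − A'_s) f_y (d − a/2) + A'_s f_y (d − d') = 471 × (24.6 − 3.8695) + 58.8 × (24.6 − 2.7) = 9764.1 + 1287.7 = 11051.8 kip·in = 11051.8/12 = 920.98 kip·ft.

M_n ≈ 921 kip·ft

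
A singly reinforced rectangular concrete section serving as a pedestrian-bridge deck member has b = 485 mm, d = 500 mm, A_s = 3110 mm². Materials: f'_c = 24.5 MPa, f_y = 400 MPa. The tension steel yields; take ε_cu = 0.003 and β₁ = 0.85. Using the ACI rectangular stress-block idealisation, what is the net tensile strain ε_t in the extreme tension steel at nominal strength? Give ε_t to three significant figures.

a = A_s f_y/(0.85 f'_c b) = 123.17 mm.
β₁ = 0.85, so c = a/β₁ = 123.17/0.85 = 144.91 mm.
From the linear strain diagram with ε_cu = 0.003: ε_t = 0.003 (d − c)/c = 0.003 × (500 − 144.91)/144.91 = 0.00735.
Since ε_t ≥ 0.005, the section is tension-controlled.

ε_t ≈ 0.00735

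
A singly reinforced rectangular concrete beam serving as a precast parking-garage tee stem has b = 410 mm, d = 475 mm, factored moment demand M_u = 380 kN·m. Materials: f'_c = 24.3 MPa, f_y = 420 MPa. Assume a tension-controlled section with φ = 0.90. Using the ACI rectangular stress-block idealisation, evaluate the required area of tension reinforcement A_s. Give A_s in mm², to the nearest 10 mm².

A_s ≈ 2420 mm²

M_n = M_u/φ = 380/0.90 = 422.222 kN·m.
With M_n = 0.85 f'_c a b (d − a/2), solve the quadratic for a:
a = d − √(d² − 2M_n/(0.85 f'_c b)) = 475 − √(475² − 2 × 422.222×10⁶/(0.85 × 24.3 × 410)) = 120.16 mm.
A_s = 0.85 f'_c a b / f_y = 0.85 × 24.3 × 120.16 × 410 / 420 = 2422.8 mm².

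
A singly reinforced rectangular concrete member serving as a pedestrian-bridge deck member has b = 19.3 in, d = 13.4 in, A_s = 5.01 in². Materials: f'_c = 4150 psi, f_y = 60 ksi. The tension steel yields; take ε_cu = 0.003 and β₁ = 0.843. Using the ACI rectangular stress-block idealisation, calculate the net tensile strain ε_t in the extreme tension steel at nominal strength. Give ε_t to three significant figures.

ε_t ≈ 0.00468

a = A_s f_y/(0.85 f'_c b) = 4.415 in.
β₁ = 0.843, so c = a/β₁ = 4.415/0.843 = 5.237 in.
From the linear strain diagram with ε_cu = 0.003: ε_t = 0.003 (d − c)/c = 0.003 × (13.4 − 5.237)/5.237 = 0.00468.
ε_t is between 0.004 and 0.005 — transition zone.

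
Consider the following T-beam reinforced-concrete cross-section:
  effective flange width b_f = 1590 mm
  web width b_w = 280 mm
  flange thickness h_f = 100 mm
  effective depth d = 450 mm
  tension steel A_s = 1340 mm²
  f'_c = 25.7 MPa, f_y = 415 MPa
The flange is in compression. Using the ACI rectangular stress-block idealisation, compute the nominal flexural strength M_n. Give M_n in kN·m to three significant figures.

Tension: T = A_s f_y = 1340 × 415 = 556100 N.
Try a within the flange: a = T/(0.85 f'_c b_f) = 556100/(0.85 × 25.7 × 1590) = 16.01 mm.
Since a = 16.01 ≤ h_f = 100 mm, the stress block lies entirely in the flange; analyse as a rectangular beam of width b_f.
M_n = T(d − a/2) = 556100 × (450 − 8.005) = 245.79 × 10⁶ N·mm.
M_n = 245.79 kN·m.

M_n ≈ 246 kN·m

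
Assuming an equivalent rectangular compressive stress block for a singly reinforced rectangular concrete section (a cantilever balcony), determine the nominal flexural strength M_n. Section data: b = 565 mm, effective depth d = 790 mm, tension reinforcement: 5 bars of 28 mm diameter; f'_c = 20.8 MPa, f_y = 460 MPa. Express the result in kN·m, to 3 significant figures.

M_n ≈ 1020 kN·m

A_s = 5 × 616 = 3080 mm².
T = A_s f_y = 3080 × 460 = 1416800 N = 1416.8 kN.
From C = T: a = T/(0.85 f'_c b) = 1416800/(0.85 × 20.8 × 565) = 141.83 mm.
M_n = T(d − a/2) = 1416.8 kN × (790 − 70.915) mm = 1018.80 kN·m.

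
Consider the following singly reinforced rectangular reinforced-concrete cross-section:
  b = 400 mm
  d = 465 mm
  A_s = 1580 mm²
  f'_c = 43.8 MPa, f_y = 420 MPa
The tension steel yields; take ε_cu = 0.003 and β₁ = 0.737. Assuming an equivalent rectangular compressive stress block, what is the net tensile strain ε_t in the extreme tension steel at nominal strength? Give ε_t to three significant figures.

ε_t ≈ 0.0201

a = A_s f_y/(0.85 f'_c b) = 44.56 mm.
β₁ = 0.737, so c = a/β₁ = 44.56/0.737 = 60.46 mm.
From the linear strain diagram with ε_cu = 0.003: ε_t = 0.003 (d − c)/c = 0.003 × (465 − 60.46)/60.46 = 0.0201.
Since ε_t ≥ 0.005, the section is tension-controlled.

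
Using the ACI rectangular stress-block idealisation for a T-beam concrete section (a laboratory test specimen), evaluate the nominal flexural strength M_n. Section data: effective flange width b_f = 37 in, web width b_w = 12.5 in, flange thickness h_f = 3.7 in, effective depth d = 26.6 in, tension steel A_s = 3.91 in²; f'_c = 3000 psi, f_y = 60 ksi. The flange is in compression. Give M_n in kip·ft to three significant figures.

M_n ≈ 496 kip·ft

Tension: T = A_s f_y = 3.91 × 60 = 234.6 kips.
Try a within the flange: a = T/(0.85 f'_c b_f) = 234.6/(0.85 × 3 × 37) = 2.486 in.
Since a = 2.486 ≤ h_f = 3.7 in, the stress block lies entirely in the flange; analyse as a rectangular beam of width b_f.
M_n = T(d − a/2) = 234.6 × (26.6 − 1.243) = 5948.8 kip·in.
M_n = 5948.8/12 = 495.73 kip·ft.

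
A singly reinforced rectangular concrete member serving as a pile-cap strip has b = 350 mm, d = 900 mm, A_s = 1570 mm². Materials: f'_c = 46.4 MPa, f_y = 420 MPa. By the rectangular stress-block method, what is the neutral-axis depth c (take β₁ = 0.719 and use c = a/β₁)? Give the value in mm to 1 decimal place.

c ≈ 66.4 mm

T = A_s f_y = 1570 × 420 = 659400 N = 659.4 kN.
Setting C = 0.85 f'_c a b equal to T: a = 659400/(0.85 × 46.4 × 350) = 47.769 mm.
With β₁ = 0.719, c = a/β₁ = 47.769/0.719 = 66.4 mm.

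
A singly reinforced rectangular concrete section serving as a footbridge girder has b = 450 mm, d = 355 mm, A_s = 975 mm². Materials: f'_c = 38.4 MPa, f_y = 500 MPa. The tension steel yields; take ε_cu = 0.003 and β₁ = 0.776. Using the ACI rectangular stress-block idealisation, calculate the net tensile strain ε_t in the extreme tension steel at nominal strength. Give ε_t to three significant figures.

ε_t ≈ 0.0219

a = A_s f_y/(0.85 f'_c b) = 33.19 mm.
β₁ = 0.776, so c = a/β₁ = 33.19/0.776 = 42.77 mm.
From the linear strain diagram with ε_cu = 0.003: ε_t = 0.003 (d − c)/c = 0.003 × (355 − 42.77)/42.77 = 0.0219.
Since ε_t ≥ 0.005, the section is tension-controlled.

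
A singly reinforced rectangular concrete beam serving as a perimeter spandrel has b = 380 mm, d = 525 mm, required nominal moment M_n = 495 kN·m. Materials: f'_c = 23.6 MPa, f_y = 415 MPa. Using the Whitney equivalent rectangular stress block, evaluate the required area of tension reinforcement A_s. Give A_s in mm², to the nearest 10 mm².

A_s ≈ 2630 mm²

With M_n = 0.85 f'_c a b (d − a/2), solve the quadratic for a:
a = d − √(d² − 2M_n/(0.85 f'_c b)) = 525 − √(525² − 2 × 495×10⁶/(0.85 × 23.6 × 380)) = 143.23 mm.
A_s = 0.85 f'_c a b / f_y = 0.85 × 23.6 × 143.23 × 380 / 415 = 2630.9 mm².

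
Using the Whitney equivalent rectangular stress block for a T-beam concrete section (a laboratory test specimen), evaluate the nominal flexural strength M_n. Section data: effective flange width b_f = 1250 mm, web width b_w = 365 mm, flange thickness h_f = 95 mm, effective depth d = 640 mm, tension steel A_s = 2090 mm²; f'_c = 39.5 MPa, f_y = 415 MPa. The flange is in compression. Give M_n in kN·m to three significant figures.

M_n ≈ 546 kN·m

Tension: T = A_s f_y = 2090 × 415 = 867350 N.
Try a within the flange: a = T/(0.85 f'_c b_f) = 867350/(0.85 × 39.5 × 1250) = 20.67 mm.
Since a = 20.67 ≤ h_f = 95 mm, the stress block lies entirely in the flange; analyse as a rectangular beam of width b_f.
M_n = T(d − a/2) = 867350 × (640 − 10.335) = 546.14 × 10⁶ N·mm.
M_n = 546.14 kN·m.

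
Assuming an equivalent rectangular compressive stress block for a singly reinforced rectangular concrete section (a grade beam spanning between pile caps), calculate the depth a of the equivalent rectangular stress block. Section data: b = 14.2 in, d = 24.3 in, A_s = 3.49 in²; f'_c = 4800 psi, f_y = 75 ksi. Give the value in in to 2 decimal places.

a ≈ 4.52 in

T = A_s f_y = 3.49 × 75 = 261.75 kips.
a = T/(0.85 f'_c b) = 261.75/(0.85 × 4.8 × 14.2) = 4.52 in.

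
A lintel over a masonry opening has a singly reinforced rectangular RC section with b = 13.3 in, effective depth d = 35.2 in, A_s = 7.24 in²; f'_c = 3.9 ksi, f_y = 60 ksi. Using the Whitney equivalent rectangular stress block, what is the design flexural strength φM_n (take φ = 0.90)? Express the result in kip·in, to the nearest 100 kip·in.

φM_n ≈ 11800 kip·in

T = A_s f_y = 7.24 × 60 = 434.4 kips.
a = T/(0.85 f'_c b) = 434.4/(0.85 × 3.9 × 13.3) = 9.853 in.
M_n = T(d − a/2) = 434.4 × (35.2 − 4.9265) = 13150.8 kip·in.
φM_n = 0.90 × 13150.8 = 11835.7 kip·in.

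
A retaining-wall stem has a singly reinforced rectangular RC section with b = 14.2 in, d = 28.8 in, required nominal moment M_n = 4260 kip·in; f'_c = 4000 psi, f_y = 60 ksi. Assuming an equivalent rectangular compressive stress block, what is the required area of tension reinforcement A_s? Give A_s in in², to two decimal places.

From M_n = 0.85 f'_c a b (d − a/2):
a = d − √(d² − 2M_n/(0.85 f'_c b)) = 28.8 − √(28.8² − 2 × 4260/(0.85 × 4 × 14.2)) = 3.247 in.
A_s = 0.85 f'_c a b / f_y = 0.85 × 4 × 3.247 × 14.2 / 60 = 2.613 in².

A_s ≈ 2.61 in²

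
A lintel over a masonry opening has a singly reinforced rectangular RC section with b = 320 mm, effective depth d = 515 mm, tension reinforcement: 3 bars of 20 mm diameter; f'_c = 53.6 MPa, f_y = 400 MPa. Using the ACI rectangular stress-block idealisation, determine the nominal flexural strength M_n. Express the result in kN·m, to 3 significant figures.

M_n ≈ 189 kN·m

A_s = 3 × 314 = 942 mm².
T = A_s f_y = 942 × 400 = 376800 N = 376.8 kN.
From C = T: a = T/(0.85 f'_c b) = 376800/(0.85 × 53.6 × 320) = 25.85 mm.
M_n = T(d − a/2) = 376.8 kN × (515 − 12.925) mm = 189.18 kN·m.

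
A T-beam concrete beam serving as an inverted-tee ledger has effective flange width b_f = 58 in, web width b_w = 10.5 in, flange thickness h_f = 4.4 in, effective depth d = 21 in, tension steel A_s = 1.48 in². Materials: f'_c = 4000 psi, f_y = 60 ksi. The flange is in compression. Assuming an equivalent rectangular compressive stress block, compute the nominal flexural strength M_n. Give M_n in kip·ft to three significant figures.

Tension: T = A_s f_y = 1.48 × 60 = 88.8 kips.
Try a within the flange: a = T/(0.85 f'_c b_f) = 88.8/(0.85 × 4 × 58) = 0.450 in.
Since a = 0.450 ≤ h_f = 4.4 in, the stress block lies entirely in the flange; analyse as a rectangular beam of width b_f.
M_n = T(d − a/2) = 88.8 × (21 − 0.225) = 1844.8 kip·in.
M_n = 1844.8/12 = 153.73 kip·ft.

M_n ≈ 154 kip·ft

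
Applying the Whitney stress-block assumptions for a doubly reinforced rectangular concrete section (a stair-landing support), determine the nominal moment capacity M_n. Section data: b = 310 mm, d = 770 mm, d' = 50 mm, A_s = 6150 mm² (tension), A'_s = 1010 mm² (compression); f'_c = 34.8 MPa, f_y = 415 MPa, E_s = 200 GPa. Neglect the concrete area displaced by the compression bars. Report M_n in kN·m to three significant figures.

M_n ≈ 1700 kN·m

Assume both tension and compression steel yield.
Net tension couple steel: A_s − A'_s = 5140 mm².
a = (A_s − A'_s) f_y / (0.85 f'_c b) = 2133100/(0.85 × 34.8 × 310) = 232.62 mm.
c = a/β₁ = 232.62/0.801 = 290.41 mm; ε'_s = 0.003(c − d')/c = 0.0025 ≥ f_y/E_s = 0.0021, so compression steel does yield.
M_n = (A_s − A'_s) f_y (d − a/2) + A'_s f_y (d − d') = [2133100 × (770 − 116.31) + 419150 × (770 − 50)] × 10⁻⁶ = 1394.39 + 301.79 = 1696.18 kN·m.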